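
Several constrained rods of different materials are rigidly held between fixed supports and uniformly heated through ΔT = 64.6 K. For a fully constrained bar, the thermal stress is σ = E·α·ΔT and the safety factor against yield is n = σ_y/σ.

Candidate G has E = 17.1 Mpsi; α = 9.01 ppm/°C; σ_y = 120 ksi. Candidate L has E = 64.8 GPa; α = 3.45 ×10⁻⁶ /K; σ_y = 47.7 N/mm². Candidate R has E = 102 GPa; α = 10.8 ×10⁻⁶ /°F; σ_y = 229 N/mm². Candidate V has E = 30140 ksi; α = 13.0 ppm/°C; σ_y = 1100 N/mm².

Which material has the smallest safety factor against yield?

In consistent units (E in GPa, α in ×10⁻⁶/K, σ_y in MPa):
  candidate G: E = 117.9, α = 9.01, σ_y = 827.4 → σ = 68.6 MPa, n = 12.1
  candidate L: E = 64.80, α = 3.45, σ_y = 47.70 → σ = 14.4 MPa, n = 3.30
  candidate R: E = 102.0, α = 19.4, σ_y = 229.0 → σ = 128 MPa, n = 1.79
  candidate V: E = 207.8, α = 13.0, σ_y = 1100 → σ = 175 MPa, n = 6.30
The minimum is candidate R at n = 1.79.

candidate R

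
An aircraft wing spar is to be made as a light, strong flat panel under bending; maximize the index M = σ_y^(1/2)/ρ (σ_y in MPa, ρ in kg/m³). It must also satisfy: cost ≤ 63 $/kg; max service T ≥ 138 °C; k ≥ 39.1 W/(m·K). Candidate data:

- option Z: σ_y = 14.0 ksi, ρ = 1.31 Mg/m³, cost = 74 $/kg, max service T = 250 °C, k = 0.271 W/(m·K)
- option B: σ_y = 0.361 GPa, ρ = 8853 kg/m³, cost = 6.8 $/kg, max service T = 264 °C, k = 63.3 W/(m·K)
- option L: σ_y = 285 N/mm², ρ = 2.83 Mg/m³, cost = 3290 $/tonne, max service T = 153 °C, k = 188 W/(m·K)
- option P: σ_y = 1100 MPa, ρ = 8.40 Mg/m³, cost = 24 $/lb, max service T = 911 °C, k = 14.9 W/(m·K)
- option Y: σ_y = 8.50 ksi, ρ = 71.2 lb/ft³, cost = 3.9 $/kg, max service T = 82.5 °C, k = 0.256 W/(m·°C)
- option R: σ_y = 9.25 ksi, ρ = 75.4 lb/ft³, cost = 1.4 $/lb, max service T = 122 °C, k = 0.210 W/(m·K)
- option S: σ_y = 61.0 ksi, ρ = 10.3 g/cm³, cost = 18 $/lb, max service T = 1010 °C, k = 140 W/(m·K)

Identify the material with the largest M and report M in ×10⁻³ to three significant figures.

Screen on constraints: cost ≤ 63 $/kg; max service T ≥ 138 °C; k ≥ 39.1 W/(m·K). Survivors: option B, option L, option S.
After converting to SI:
  option B: σ_y = 361.0 MPa, ρ = 8853 kg/m³
  option L: σ_y = 285.0 MPa, ρ = 2830 kg/m³
  option S: σ_y = 420.6 MPa, ρ = 10300 kg/m³
  option L: M = 5.97×10⁻³
  option B: M = 2.15×10⁻³
  option S: M = 1.99×10⁻³
The maximum is for option L.

option L, M = 5.97×10⁻³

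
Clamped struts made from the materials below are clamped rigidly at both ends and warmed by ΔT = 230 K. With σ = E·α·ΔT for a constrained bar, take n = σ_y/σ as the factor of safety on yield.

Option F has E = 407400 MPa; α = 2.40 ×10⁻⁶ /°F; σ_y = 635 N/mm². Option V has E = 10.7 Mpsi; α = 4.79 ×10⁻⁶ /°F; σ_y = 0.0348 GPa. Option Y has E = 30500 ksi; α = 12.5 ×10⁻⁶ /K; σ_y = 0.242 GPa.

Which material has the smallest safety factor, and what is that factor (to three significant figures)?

With everything in SI (GPa, ×10⁻⁶/K, MPa):
  option F: E = 407.4, α = 4.32, σ_y = 635.0 → σ = 405 MPa, n = 1.57
  option V: E = 73.77, α = 8.62, σ_y = 34.80 → σ = 146 MPa, n = 0.238
  option Y: E = 210.3, α = 12.5, σ_y = 242.0 → σ = 605 MPa, n = 0.400
The minimum is option V at n = 0.238.

option V, n = 0.238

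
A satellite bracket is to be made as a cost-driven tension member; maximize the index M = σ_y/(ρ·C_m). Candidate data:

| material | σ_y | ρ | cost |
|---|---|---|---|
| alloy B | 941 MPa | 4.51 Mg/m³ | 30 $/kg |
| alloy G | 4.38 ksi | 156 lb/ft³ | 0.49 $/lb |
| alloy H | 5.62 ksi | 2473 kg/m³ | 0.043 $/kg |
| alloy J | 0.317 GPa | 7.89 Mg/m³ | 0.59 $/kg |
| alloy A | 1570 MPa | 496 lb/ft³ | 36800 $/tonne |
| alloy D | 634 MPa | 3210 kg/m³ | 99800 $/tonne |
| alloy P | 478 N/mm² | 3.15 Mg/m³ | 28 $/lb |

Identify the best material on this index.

alloy H

In SI units:
  alloy B: σ_y = 941.0 MPa, ρ = 4510 kg/m³, cost = 30.00 $/kg
  alloy G: σ_y = 30.20 MPa, ρ = 2499 kg/m³, cost = 1.080 $/kg
  alloy H: σ_y = 38.75 MPa, ρ = 2473 kg/m³, cost = 0.04300 $/kg
  alloy J: σ_y = 317.0 MPa, ρ = 7890 kg/m³, cost = 0.5900 $/kg
  alloy A: σ_y = 1570 MPa, ρ = 7945 kg/m³, cost = 36.80 $/kg
  alloy D: σ_y = 634.0 MPa, ρ = 3210 kg/m³, cost = 99.80 $/kg
  alloy P: σ_y = 478.0 MPa, ρ = 3150 kg/m³, cost = 61.73 $/kg
  alloy H: M = 364 kN·m per $
  alloy J: M = 68.1 kN·m per $
  alloy G: M = 11.2 kN·m per $
  alloy B: M = 6.95 kN·m per $
  alloy A: M = 5.37 kN·m per $
  alloy P: M = 2.46 kN·m per $
  alloy D: M = 1.98 kN·m per $
Highest index: alloy H.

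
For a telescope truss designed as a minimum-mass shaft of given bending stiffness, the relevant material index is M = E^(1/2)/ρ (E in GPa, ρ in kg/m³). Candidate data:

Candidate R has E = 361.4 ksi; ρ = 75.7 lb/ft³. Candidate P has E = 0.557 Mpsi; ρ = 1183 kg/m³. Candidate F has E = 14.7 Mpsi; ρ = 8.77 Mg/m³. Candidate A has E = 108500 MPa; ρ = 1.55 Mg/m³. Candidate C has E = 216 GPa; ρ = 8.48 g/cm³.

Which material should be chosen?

candidate A

After converting to SI:
  candidate R: E = 2.492 GPa, ρ = 1213 kg/m³
  candidate P: E = 3.840 GPa, ρ = 1183 kg/m³
  candidate F: E = 101.4 GPa, ρ = 8770 kg/m³
  candidate A: E = 108.5 GPa, ρ = 1550 kg/m³
  candidate C: E = 216.0 GPa, ρ = 8480 kg/m³
  candidate A: M = 6.72×10⁻³
  candidate C: M = 1.73×10⁻³
  candidate P: M = 1.66×10⁻³
  candidate R: M = 1.30×10⁻³
  candidate F: M = 1.15×10⁻³
Highest index: candidate A.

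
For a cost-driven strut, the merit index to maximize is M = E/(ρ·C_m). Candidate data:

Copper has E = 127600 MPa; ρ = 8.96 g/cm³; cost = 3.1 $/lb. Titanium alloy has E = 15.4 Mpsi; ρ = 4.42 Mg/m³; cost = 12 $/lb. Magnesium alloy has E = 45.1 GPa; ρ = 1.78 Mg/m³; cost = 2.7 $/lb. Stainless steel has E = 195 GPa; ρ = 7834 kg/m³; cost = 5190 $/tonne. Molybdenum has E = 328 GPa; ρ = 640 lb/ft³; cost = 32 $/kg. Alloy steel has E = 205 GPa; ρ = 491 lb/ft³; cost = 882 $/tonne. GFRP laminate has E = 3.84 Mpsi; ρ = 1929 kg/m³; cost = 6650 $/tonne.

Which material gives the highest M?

Putting every candidate on a common basis:
  copper: E = 127.6 GPa, ρ = 8960 kg/m³, cost = 6.834 $/kg
  titanium alloy: E = 106.2 GPa, ρ = 4420 kg/m³, cost = 26.46 $/kg
  magnesium alloy: E = 45.10 GPa, ρ = 1780 kg/m³, cost = 5.952 $/kg
  stainless steel: E = 195.0 GPa, ρ = 7834 kg/m³, cost = 5.190 $/kg
  molybdenum: E = 328.0 GPa, ρ = 10250 kg/m³, cost = 32.00 $/kg
  alloy steel: E = 205.0 GPa, ρ = 7865 kg/m³, cost = 0.8820 $/kg
  GFRP laminate: E = 26.48 GPa, ρ = 1929 kg/m³, cost = 6.650 $/kg
  alloy steel: M = 29.6 MN·m per $
  stainless steel: M = 4.80 MN·m per $
  magnesium alloy: M = 4.26 MN·m per $
  copper: M = 2.08 MN·m per $
  GFRP laminate: M = 2.06 MN·m per $
  molybdenum: M = 1.00 MN·m per $
  titanium alloy: M = 0.908 MN·m per $
The maximum is for alloy steel.

alloy steel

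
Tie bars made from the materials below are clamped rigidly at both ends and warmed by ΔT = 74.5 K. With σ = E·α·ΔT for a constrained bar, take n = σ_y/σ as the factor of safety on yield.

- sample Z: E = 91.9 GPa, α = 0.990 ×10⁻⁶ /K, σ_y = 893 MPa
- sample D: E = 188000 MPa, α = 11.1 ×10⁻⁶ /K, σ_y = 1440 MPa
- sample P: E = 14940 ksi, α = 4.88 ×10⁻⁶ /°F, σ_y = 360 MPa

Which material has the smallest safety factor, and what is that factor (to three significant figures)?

In consistent units (E in GPa, α in ×10⁻⁶/K, σ_y in MPa):
  sample Z: E = 91.90, α = 0.990, σ_y = 893.0 → σ = 6.78 MPa, n = 132
  sample D: E = 188.0, α = 11.1, σ_y = 1440 → σ = 155 MPa, n = 9.26
  sample P: E = 103.0, α = 8.78, σ_y = 360.0 → σ = 67.4 MPa, n = 5.34
Sample P has the lowest safety factor, n = 5.34.

sample P, n = 5.34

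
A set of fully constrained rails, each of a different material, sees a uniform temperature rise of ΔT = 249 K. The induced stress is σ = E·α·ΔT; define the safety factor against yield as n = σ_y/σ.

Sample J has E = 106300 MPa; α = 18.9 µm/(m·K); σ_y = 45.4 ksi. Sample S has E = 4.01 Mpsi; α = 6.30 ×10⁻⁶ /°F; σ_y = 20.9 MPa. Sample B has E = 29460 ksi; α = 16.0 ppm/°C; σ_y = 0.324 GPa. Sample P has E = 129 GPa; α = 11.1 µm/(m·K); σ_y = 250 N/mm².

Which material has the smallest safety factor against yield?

In consistent units (E in GPa, α in ×10⁻⁶/K, σ_y in MPa):
  sample J: E = 106.3, α = 18.9, σ_y = 313.0 → σ = 500 MPa, n = 0.626
  sample S: E = 27.65, α = 11.3, σ_y = 20.90 → σ = 78.1 MPa, n = 0.268
  sample B: E = 203.1, α = 16.0, σ_y = 324.0 → σ = 809 MPa, n = 0.400
  sample P: E = 129.0, α = 11.1, σ_y = 250.0 → σ = 357 MPa, n = 0.701
Smallest n: sample S with n = 0.268.

sample S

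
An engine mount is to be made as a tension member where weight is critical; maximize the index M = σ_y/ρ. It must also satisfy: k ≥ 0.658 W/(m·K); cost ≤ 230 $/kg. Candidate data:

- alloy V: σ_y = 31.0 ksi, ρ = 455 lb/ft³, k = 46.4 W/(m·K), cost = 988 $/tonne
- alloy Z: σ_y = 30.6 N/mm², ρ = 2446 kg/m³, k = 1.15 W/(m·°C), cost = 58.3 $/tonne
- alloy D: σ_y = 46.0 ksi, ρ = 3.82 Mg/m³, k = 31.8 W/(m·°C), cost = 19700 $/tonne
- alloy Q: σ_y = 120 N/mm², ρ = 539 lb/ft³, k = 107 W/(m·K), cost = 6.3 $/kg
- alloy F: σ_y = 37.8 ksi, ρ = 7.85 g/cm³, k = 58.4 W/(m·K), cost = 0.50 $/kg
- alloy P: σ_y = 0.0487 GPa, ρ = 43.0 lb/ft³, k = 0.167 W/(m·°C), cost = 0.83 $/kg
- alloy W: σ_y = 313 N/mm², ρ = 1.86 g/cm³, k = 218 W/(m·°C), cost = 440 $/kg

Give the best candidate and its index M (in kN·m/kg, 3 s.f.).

alloy D, M = 83.0 kN·m/kg

Screen on constraints: k ≥ 0.658 W/(m·K); cost ≤ 230 $/kg. Survivors: alloy V, alloy Z, alloy D, alloy Q, alloy F.
Putting every candidate on a common basis:
  alloy V: σ_y = 213.7 MPa, ρ = 7288 kg/m³
  alloy Z: σ_y = 30.60 MPa, ρ = 2446 kg/m³
  alloy D: σ_y = 317.2 MPa, ρ = 3820 kg/m³
  alloy Q: σ_y = 120.0 MPa, ρ = 8634 kg/m³
  alloy F: σ_y = 260.6 MPa, ρ = 7850 kg/m³
  alloy D: M = 83.0 kN·m/kg
  alloy F: M = 33.2 kN·m/kg
  alloy V: M = 29.3 kN·m/kg
  alloy Q: M = 13.9 kN·m/kg
  alloy Z: M = 12.5 kN·m/kg
The maximum is for alloy D.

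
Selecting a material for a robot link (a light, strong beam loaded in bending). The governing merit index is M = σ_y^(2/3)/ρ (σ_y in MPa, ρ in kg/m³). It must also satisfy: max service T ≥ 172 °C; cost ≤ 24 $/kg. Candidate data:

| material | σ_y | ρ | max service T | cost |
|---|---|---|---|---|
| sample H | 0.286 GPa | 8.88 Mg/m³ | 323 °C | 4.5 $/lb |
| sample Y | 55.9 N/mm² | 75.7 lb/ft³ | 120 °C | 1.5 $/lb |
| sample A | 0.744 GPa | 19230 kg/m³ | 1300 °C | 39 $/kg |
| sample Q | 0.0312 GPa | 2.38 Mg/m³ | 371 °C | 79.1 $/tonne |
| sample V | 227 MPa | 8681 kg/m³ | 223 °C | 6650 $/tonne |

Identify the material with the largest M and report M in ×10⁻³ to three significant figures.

sample H, M = 4.89×10⁻³

Screen on constraints: max service T ≥ 172 °C; cost ≤ 24 $/kg. Survivors: sample H, sample Q, sample V.
Normalizing units and computing the index:
  sample H: σ_y = 286.0 MPa, ρ = 8880 kg/m³
  sample Q: σ_y = 31.20 MPa, ρ = 2380 kg/m³
  sample V: σ_y = 227.0 MPa, ρ = 8681 kg/m³
  sample H: M = 4.89×10⁻³
  sample V: M = 4.29×10⁻³
  sample Q: M = 4.16×10⁻³
Sample H has the largest M.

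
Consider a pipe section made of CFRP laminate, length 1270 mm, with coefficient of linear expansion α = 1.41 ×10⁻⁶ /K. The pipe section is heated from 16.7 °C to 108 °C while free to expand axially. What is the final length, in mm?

ΔT = 108 − 16.7 = 91.30 K.
ΔL = α·L₀·ΔT = 1.41×10⁻⁶ × 1270 mm × 91.30 K = 0.163 mm.
L = L₀ + ΔL = 1270 + 0.163 = 1270.2 mm.

1270.2 mm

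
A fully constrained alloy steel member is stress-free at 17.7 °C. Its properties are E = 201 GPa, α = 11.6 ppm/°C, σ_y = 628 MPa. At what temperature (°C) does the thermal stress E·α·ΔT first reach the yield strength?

287 °C

E·α·ΔT = 628.0 MPa ⇒ ΔT = 628.0 / (201.0×10³ × 11.6×10⁻⁶) = 269.3 K.
T = 17.7 + 269.3 = 287.0 °C.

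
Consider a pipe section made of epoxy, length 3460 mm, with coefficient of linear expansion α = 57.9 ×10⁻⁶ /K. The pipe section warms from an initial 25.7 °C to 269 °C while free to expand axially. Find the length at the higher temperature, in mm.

ΔT = 269 − 25.7 = 243.3 K.
ΔL = α·L₀·ΔT = 57.9×10⁻⁶ × 3460 mm × 243.3 K = 48.7 mm.
L = L₀ + ΔL = 3460 + 48.7 = 3508.7 mm.

3508.7 mm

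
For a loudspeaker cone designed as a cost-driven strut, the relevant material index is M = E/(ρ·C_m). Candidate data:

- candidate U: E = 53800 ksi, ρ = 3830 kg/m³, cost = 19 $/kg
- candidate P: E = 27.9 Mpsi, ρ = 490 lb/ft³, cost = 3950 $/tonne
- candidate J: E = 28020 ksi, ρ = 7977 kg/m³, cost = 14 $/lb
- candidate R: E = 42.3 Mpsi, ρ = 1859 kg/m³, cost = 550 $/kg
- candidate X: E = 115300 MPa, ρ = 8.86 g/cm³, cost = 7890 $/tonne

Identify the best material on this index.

Putting every candidate on a common basis:
  candidate U: E = 370.9 GPa, ρ = 3830 kg/m³, cost = 19.00 $/kg
  candidate P: E = 192.4 GPa, ρ = 7849 kg/m³, cost = 3.950 $/kg
  candidate J: E = 193.2 GPa, ρ = 7977 kg/m³, cost = 30.86 $/kg
  candidate R: E = 291.6 GPa, ρ = 1859 kg/m³, cost = 550.0 $/kg
  candidate X: E = 115.3 GPa, ρ = 8860 kg/m³, cost = 7.890 $/kg
  candidate P: M = 6.20 MN·m per $
  candidate U: M = 5.10 MN·m per $
  candidate X: M = 1.65 MN·m per $
  candidate J: M = 0.785 MN·m per $
  candidate R: M = 0.285 MN·m per $
Candidate P has the largest M.

candidate P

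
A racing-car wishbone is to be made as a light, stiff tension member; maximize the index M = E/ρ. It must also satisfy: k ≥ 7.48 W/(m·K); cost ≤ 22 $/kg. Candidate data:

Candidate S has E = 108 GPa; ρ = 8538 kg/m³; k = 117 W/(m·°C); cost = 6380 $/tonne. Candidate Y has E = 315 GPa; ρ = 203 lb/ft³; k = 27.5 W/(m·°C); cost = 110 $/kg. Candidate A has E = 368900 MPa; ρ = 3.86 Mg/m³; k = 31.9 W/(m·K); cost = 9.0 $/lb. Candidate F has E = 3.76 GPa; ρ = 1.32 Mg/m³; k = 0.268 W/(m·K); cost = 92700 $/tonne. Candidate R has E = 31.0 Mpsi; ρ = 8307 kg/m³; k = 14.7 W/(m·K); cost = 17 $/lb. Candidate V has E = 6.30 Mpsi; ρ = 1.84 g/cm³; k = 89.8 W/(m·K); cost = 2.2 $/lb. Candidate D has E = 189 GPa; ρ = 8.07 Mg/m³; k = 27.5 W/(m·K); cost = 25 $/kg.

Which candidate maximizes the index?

candidate A

Screen on constraints: k ≥ 7.48 W/(m·K); cost ≤ 22 $/kg. Survivors: candidate S, candidate A, candidate V.
Convert each candidate to consistent units, then evaluate M:
  candidate S: E = 108.0 GPa, ρ = 8538 kg/m³
  candidate A: E = 368.9 GPa, ρ = 3860 kg/m³
  candidate V: E = 43.44 GPa, ρ = 1840 kg/m³
  candidate A: M = 95.6 MN·m/kg
  candidate V: M = 23.6 MN·m/kg
  candidate S: M = 12.6 MN·m/kg
Candidate A has the largest M.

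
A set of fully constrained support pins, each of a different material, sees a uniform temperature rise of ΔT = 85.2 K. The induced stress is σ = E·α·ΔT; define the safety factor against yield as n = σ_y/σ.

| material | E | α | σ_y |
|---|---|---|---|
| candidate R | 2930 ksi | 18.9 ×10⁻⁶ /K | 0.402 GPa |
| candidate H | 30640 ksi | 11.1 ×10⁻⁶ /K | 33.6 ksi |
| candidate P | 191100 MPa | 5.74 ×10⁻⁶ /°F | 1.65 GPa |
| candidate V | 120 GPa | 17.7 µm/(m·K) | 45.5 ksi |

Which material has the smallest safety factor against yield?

candidate H

In consistent units (E in GPa, α in ×10⁻⁶/K, σ_y in MPa):
  candidate R: E = 20.20, α = 18.9, σ_y = 402.0 → σ = 32.5 MPa, n = 12.4
  candidate H: E = 211.3, α = 11.1, σ_y = 231.7 → σ = 200 MPa, n = 1.16
  candidate P: E = 191.1, α = 10.3, σ_y = 1650 → σ = 168 MPa, n = 9.81
  candidate V: E = 120.0, α = 17.7, σ_y = 313.7 → σ = 181 MPa, n = 1.73
Candidate H has the lowest safety factor, n = 1.16.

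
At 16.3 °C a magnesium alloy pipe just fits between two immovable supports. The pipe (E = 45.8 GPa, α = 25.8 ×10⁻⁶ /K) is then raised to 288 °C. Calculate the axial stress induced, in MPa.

ΔT = 271.7 K. Constrained thermal stress σ = E·α·ΔT = 45.80×10³ MPa × 25.8×10⁻⁶ × 271.7 = 321 MPa (compressive).

321 MPa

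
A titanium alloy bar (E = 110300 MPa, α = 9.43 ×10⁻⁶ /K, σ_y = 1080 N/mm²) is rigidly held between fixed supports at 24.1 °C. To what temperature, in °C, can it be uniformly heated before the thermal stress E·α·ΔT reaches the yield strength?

1060 °C

E = 110300 MPa = 110.3 GPa.
σ_y = 1080 N/mm² = 1080 MPa.
E·α·ΔT = 1080 MPa ⇒ ΔT = 1080 / (110.3×10³ × 9.43×10⁻⁶) = 1038 K.
T = 24.1 + 1038 = 1062 °C.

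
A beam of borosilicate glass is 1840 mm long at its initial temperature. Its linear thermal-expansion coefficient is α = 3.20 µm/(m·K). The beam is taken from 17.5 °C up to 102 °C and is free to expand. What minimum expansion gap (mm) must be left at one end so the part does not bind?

ΔT = 102 − 17.5 = 84.50 K.
ΔL = α·L₀·ΔT = 3.20×10⁻⁶ × 1840 mm × 84.50 K = 0.498 mm.

0.498 mm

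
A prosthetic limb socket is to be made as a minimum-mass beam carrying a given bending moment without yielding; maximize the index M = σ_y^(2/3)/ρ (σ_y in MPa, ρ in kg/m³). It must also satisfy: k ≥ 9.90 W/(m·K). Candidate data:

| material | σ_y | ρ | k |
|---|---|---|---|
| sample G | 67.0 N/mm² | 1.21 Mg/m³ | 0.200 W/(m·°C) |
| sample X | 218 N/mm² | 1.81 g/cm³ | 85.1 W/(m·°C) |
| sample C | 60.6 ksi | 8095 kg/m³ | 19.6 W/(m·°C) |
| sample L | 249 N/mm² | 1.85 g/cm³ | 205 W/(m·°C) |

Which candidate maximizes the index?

Screen on constraints: k ≥ 9.90 W/(m·K). Survivors: sample X, sample C, sample L.
In SI units:
  sample X: σ_y = 218.0 MPa, ρ = 1810 kg/m³
  sample C: σ_y = 417.8 MPa, ρ = 8095 kg/m³
  sample L: σ_y = 249.0 MPa, ρ = 1850 kg/m³
  sample L: M = 21.4×10⁻³
  sample X: M = 20.0×10⁻³
  sample C: M = 6.90×10⁻³
Highest index: sample L.

sample L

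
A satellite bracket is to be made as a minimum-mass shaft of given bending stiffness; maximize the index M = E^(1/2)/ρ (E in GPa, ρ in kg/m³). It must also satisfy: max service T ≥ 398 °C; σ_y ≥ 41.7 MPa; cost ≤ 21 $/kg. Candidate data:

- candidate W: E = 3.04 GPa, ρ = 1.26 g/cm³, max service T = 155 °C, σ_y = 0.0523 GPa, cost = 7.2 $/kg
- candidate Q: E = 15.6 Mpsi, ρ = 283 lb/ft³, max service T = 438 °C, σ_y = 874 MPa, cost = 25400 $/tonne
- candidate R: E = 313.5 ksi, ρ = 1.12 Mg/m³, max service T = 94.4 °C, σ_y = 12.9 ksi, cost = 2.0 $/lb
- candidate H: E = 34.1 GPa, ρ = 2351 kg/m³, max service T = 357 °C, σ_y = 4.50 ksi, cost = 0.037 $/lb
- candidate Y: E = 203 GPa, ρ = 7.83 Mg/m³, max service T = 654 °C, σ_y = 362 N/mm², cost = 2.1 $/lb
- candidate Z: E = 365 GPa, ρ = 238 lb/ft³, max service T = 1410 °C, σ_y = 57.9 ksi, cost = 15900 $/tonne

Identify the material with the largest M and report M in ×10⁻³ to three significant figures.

Screen on constraints: max service T ≥ 398 °C; σ_y ≥ 41.7 MPa; cost ≤ 21 $/kg. Survivors: candidate Y, candidate Z.
After converting to SI:
  candidate Y: E = 203.0 GPa, ρ = 7830 kg/m³
  candidate Z: E = 365.0 GPa, ρ = 3812 kg/m³
  candidate Z: M = 5.01×10⁻³
  candidate Y: M = 1.82×10⁻³
Candidate Z has the largest M.

candidate Z, M = 5.01×10⁻³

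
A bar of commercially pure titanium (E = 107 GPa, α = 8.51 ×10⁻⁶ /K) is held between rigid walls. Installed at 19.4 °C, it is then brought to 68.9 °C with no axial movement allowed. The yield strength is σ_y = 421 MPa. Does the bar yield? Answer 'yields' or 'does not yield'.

does not yield

ΔT = 49.50 K. Constrained thermal stress σ = E·α·ΔT = 107.0×10³ MPa × 8.51×10⁻⁶ × 49.50 = 45.1 MPa (compressive).
Compare to σ_y = 421 MPa: σ < σ_y, so it does not yield.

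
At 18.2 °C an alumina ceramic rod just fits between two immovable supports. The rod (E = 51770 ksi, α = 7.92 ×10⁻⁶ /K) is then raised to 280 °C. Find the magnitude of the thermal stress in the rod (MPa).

E = 51770 ksi = 356.9 GPa.
ΔT = 261.8 K. Constrained thermal stress σ = E·α·ΔT = 356.9×10³ MPa × 7.92×10⁻⁶ × 261.8 = 740 MPa (compressive).

740 MPa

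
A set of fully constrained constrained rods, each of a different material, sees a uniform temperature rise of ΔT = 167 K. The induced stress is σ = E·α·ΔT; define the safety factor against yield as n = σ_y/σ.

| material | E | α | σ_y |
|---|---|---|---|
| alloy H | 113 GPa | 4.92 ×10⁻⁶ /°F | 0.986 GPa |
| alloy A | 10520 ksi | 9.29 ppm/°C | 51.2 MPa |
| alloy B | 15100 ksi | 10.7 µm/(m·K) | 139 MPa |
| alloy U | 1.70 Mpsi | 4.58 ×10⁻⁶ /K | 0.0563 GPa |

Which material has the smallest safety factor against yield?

alloy A

In consistent units (E in GPa, α in ×10⁻⁶/K, σ_y in MPa):
  alloy H: E = 113.0, α = 8.86, σ_y = 986.0 → σ = 167 MPa, n = 5.90
  alloy A: E = 72.53, α = 9.29, σ_y = 51.20 → σ = 113 MPa, n = 0.455
  alloy B: E = 104.1, α = 10.7, σ_y = 139.0 → σ = 186 MPa, n = 0.747
  alloy U: E = 11.72, α = 4.58, σ_y = 56.30 → σ = 8.96 MPa, n = 6.28
Smallest n: alloy A with n = 0.455.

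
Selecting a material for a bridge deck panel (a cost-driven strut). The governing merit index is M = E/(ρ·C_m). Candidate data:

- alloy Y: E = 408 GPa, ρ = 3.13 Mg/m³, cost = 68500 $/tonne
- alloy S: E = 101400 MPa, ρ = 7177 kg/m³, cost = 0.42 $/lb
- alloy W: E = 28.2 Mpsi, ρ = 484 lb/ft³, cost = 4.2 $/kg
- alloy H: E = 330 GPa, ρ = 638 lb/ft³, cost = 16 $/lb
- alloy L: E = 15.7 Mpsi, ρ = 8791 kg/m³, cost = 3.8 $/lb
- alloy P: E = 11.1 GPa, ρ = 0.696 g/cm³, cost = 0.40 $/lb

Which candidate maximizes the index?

After converting to SI:
  alloy Y: E = 408.0 GPa, ρ = 3130 kg/m³, cost = 68.50 $/kg
  alloy S: E = 101.4 GPa, ρ = 7177 kg/m³, cost = 0.9259 $/kg
  alloy W: E = 194.4 GPa, ρ = 7753 kg/m³, cost = 4.200 $/kg
  alloy H: E = 330.0 GPa, ρ = 10220 kg/m³, cost = 35.27 $/kg
  alloy L: E = 108.2 GPa, ρ = 8791 kg/m³, cost = 8.377 $/kg
  alloy P: E = 11.10 GPa, ρ = 696.0 kg/m³, cost = 0.8818 $/kg
  alloy P: M = 18.1 MN·m per $
  alloy S: M = 15.3 MN·m per $
  alloy W: M = 5.97 MN·m per $
  alloy Y: M = 1.90 MN·m per $
  alloy L: M = 1.47 MN·m per $
  alloy H: M = 0.915 MN·m per $
Highest index: alloy P.

alloy P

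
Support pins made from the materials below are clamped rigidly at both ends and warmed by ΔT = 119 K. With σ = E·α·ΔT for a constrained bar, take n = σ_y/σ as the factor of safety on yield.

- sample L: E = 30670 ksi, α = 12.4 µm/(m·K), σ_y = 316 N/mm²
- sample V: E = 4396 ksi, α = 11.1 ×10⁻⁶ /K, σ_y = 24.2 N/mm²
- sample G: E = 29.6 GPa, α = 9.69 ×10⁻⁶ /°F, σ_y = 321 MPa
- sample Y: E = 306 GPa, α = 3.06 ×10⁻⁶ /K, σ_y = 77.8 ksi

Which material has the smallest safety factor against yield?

sample V

Per material, after unit conversion:
  sample L: E = 211.5, α = 12.4, σ_y = 316.0 → σ = 312 MPa, n = 1.01
  sample V: E = 30.31, α = 11.1, σ_y = 24.20 → σ = 40.0 MPa, n = 0.604
  sample G: E = 29.60, α = 17.4, σ_y = 321.0 → σ = 61.4 MPa, n = 5.22
  sample Y: E = 306.0, α = 3.06, σ_y = 536.4 → σ = 111 MPa, n = 4.81
The minimum is sample V at n = 0.604.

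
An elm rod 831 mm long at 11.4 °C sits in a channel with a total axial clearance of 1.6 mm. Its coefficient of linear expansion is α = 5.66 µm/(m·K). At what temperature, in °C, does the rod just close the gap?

352 °C

α·L₀·ΔT = 1.6 mm ⇒ ΔT = 1.6 / (5.66×10⁻⁶ × 831.0) = 340.2 K.
T = 11.4 + 340.2 = 351.6 °C.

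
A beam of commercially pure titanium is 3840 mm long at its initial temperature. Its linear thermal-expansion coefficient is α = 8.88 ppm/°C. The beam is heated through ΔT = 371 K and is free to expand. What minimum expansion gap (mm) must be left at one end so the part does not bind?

ΔL = α·L₀·ΔT = 8.88×10⁻⁶ × 3840 mm × 371.0 K = 12.7 mm.

12.7 mm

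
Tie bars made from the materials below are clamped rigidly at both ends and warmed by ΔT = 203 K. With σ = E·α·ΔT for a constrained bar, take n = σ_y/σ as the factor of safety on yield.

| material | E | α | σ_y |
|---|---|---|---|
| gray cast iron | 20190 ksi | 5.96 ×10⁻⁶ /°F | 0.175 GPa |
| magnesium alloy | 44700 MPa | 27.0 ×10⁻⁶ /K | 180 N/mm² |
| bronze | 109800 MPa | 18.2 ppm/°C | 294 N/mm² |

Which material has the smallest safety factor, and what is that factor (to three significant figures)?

With everything in SI (GPa, ×10⁻⁶/K, MPa):
  gray cast iron: E = 139.2, α = 10.7, σ_y = 175.0 → σ = 303 MPa, n = 0.577
  magnesium alloy: E = 44.70, α = 27.0, σ_y = 180.0 → σ = 245 MPa, n = 0.735
  bronze: E = 109.8, α = 18.2, σ_y = 294.0 → σ = 406 MPa, n = 0.725
The minimum is gray cast iron at n = 0.577.

gray cast iron, n = 0.577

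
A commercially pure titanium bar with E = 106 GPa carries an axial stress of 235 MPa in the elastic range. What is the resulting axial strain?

ε = σ/E = 235 / 106000 = 2.22×10⁻³.

2.22×10⁻³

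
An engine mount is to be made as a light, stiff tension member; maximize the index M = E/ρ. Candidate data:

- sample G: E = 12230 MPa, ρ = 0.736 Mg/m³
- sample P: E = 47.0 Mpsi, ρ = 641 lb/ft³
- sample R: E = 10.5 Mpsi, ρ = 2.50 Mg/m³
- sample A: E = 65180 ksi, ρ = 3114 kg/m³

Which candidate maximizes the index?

In SI units:
  sample G: E = 12.23 GPa, ρ = 736.0 kg/m³
  sample P: E = 324.1 GPa, ρ = 10270 kg/m³
  sample R: E = 72.39 GPa, ρ = 2500 kg/m³
  sample A: E = 449.4 GPa, ρ = 3114 kg/m³
  sample A: M = 144 MN·m/kg
  sample P: M = 31.6 MN·m/kg
  sample R: M = 29.0 MN·m/kg
  sample G: M = 16.6 MN·m/kg
The maximum is for sample A.

sample A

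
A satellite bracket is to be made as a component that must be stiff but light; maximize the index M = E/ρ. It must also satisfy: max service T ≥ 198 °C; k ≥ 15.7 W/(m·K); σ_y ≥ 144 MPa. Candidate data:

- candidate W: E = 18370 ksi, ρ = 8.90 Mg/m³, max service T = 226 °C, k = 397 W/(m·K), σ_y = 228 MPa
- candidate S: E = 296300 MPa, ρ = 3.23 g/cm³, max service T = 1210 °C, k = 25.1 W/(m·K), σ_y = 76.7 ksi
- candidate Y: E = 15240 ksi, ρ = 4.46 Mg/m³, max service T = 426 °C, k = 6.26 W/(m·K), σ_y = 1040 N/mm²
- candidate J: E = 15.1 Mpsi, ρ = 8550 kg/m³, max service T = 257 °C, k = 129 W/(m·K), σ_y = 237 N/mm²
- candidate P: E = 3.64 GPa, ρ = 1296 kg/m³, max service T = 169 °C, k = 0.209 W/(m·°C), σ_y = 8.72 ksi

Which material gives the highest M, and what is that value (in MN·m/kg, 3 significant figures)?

candidate S, M = 91.7 MN·m/kg

Screen on constraints: max service T ≥ 198 °C; k ≥ 15.7 W/(m·K); σ_y ≥ 144 MPa. Survivors: candidate W, candidate S, candidate J.
Convert each candidate to consistent units, then evaluate M:
  candidate W: E = 126.7 GPa, ρ = 8900 kg/m³
  candidate S: E = 296.3 GPa, ρ = 3230 kg/m³
  candidate J: E = 104.1 GPa, ρ = 8550 kg/m³
  candidate S: M = 91.7 MN·m/kg
  candidate W: M = 14.2 MN·m/kg
  candidate J: M = 12.2 MN·m/kg
Highest index: candidate S.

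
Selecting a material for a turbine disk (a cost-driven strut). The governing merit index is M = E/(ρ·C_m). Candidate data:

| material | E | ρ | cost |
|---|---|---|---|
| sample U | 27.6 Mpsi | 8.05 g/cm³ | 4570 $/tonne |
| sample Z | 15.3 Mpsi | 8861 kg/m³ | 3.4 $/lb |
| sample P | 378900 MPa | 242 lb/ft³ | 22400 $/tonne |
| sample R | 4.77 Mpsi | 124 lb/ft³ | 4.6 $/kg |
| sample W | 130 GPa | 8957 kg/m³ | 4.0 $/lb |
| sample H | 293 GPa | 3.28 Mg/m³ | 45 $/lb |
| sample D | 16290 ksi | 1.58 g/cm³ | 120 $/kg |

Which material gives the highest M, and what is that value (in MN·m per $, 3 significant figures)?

sample U, M = 5.17 MN·m per $

In SI units:
  sample U: E = 190.3 GPa, ρ = 8050 kg/m³, cost = 4.570 $/kg
  sample Z: E = 105.5 GPa, ρ = 8861 kg/m³, cost = 7.496 $/kg
  sample P: E = 378.9 GPa, ρ = 3876 kg/m³, cost = 22.40 $/kg
  sample R: E = 32.89 GPa, ρ = 1986 kg/m³, cost = 4.600 $/kg
  sample W: E = 130.0 GPa, ρ = 8957 kg/m³, cost = 8.818 $/kg
  sample H: E = 293.0 GPa, ρ = 3280 kg/m³, cost = 99.21 $/kg
  sample D: E = 112.3 GPa, ρ = 1580 kg/m³, cost = 120.0 $/kg
  sample U: M = 5.17 MN·m per $
  sample P: M = 4.36 MN·m per $
  sample R: M = 3.60 MN·m per $
  sample W: M = 1.65 MN·m per $
  sample Z: M = 1.59 MN·m per $
  sample H: M = 0.900 MN·m per $
  sample D: M = 0.592 MN·m per $
Highest index: sample U.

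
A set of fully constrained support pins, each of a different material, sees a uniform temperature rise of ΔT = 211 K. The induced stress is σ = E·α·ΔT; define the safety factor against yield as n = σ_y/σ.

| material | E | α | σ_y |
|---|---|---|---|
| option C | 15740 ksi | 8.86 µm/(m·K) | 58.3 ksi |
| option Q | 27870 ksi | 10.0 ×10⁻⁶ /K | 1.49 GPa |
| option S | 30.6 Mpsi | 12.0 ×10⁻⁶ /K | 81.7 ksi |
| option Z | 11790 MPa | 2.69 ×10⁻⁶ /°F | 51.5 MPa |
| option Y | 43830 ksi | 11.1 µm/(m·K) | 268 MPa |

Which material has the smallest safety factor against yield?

option Y

In consistent units (E in GPa, α in ×10⁻⁶/K, σ_y in MPa):
  option C: E = 108.5, α = 8.86, σ_y = 402.0 → σ = 203 MPa, n = 1.98
  option Q: E = 192.2, α = 10.0, σ_y = 1490 → σ = 405 MPa, n = 3.67
  option S: E = 211.0, α = 12.0, σ_y = 563.3 → σ = 534 MPa, n = 1.05
  option Z: E = 11.79, α = 4.84, σ_y = 51.50 → σ = 12.0 MPa, n = 4.28
  option Y: E = 302.2, α = 11.1, σ_y = 268.0 → σ = 708 MPa, n = 0.379
The minimum is option Y at n = 0.379.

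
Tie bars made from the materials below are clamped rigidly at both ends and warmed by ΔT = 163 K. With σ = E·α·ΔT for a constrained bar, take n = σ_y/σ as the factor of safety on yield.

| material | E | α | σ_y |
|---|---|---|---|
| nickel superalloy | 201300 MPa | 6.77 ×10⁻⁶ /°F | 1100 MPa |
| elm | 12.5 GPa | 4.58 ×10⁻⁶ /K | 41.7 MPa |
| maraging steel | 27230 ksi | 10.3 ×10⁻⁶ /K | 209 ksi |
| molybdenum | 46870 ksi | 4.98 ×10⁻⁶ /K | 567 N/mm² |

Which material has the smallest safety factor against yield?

molybdenum

With everything in SI (GPa, ×10⁻⁶/K, MPa):
  nickel superalloy: E = 201.3, α = 12.2, σ_y = 1100 → σ = 400 MPa, n = 2.75
  elm: E = 12.50, α = 4.58, σ_y = 41.70 → σ = 9.33 MPa, n = 4.47
  maraging steel: E = 187.7, α = 10.3, σ_y = 1441 → σ = 315 MPa, n = 4.57
  molybdenum: E = 323.2, α = 4.98, σ_y = 567.0 → σ = 262 MPa, n = 2.16
Smallest n: molybdenum with n = 2.16.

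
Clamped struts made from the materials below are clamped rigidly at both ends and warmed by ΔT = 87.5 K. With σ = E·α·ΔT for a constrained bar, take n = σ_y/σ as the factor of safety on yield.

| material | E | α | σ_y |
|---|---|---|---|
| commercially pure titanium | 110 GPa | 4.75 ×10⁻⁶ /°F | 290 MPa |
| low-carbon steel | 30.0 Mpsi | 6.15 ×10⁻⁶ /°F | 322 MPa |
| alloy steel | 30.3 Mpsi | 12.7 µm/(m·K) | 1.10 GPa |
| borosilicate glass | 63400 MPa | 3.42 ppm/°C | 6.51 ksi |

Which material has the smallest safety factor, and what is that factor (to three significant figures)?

low-carbon steel, n = 1.61

Converting E to GPa, α to ×10⁻⁶/K, σ_y to MPa, then σ and n for each:
  commercially pure titanium: E = 110.0, α = 8.55, σ_y = 290.0 → σ = 82.3 MPa, n = 3.52
  low-carbon steel: E = 206.8, α = 11.1, σ_y = 322.0 → σ = 200 MPa, n = 1.61
  alloy steel: E = 208.9, α = 12.7, σ_y = 1100 → σ = 232 MPa, n = 4.74
  borosilicate glass: E = 63.40, α = 3.42, σ_y = 44.88 → σ = 19.0 MPa, n = 2.37
The minimum is low-carbon steel at n = 1.61.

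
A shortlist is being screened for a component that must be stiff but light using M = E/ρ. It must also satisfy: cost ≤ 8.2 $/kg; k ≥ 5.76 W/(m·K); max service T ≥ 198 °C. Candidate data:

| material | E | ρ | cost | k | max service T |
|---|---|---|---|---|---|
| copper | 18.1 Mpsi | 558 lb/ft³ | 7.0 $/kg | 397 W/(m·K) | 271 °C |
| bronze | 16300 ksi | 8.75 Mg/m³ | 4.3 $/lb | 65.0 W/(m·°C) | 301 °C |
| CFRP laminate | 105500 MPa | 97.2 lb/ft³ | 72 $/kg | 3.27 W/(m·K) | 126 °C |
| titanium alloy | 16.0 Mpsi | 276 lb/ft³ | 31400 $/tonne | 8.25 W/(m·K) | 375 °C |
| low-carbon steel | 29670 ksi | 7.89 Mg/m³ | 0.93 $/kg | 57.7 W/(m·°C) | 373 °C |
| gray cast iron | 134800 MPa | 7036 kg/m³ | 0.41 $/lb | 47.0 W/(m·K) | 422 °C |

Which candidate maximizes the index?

Screen on constraints: cost ≤ 8.2 $/kg; k ≥ 5.76 W/(m·K); max service T ≥ 198 °C. Survivors: copper, low-carbon steel, gray cast iron.
Convert each candidate to consistent units, then evaluate M:
  copper: E = 124.8 GPa, ρ = 8938 kg/m³
  low-carbon steel: E = 204.6 GPa, ρ = 7890 kg/m³
  gray cast iron: E = 134.8 GPa, ρ = 7036 kg/m³
  low-carbon steel: M = 25.9 MN·m/kg
  gray cast iron: M = 19.2 MN·m/kg
  copper: M = 14.0 MN·m/kg
The maximum is for low-carbon steel.

low-carbon steel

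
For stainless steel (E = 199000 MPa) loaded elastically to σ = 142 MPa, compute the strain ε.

7.14×10⁻⁴

E = 199000 MPa = 199.0 GPa = 199000 MPa.
ε = σ/E = 142 / 199000 = 7.14×10⁻⁴.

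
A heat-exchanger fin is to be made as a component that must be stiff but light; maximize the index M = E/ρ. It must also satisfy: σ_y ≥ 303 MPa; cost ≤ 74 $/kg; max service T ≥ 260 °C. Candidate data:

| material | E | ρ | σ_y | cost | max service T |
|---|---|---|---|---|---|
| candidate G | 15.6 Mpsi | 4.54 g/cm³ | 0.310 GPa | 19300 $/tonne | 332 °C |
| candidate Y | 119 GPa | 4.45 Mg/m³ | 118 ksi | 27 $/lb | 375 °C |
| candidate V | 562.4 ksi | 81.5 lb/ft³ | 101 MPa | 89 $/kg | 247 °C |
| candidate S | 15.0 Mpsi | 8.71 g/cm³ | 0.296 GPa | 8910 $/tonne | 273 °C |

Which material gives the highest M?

Screen on constraints: σ_y ≥ 303 MPa; cost ≤ 74 $/kg; max service T ≥ 260 °C. Survivors: candidate G, candidate Y.
After converting to SI:
  candidate G: E = 107.6 GPa, ρ = 4540 kg/m³
  candidate Y: E = 119.0 GPa, ρ = 4450 kg/m³
  candidate Y: M = 26.7 MN·m/kg
  candidate G: M = 23.7 MN·m/kg
The maximum is for candidate Y.

candidate Y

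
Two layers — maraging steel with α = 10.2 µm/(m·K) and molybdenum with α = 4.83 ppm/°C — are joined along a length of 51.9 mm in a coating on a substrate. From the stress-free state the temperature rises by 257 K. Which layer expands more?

α(maraging steel) = 10.2×10⁻⁶/K vs α(molybdenum) = 4.83×10⁻⁶/K.
Higher α expands more for the same ΔT: maraging steel.

maraging steel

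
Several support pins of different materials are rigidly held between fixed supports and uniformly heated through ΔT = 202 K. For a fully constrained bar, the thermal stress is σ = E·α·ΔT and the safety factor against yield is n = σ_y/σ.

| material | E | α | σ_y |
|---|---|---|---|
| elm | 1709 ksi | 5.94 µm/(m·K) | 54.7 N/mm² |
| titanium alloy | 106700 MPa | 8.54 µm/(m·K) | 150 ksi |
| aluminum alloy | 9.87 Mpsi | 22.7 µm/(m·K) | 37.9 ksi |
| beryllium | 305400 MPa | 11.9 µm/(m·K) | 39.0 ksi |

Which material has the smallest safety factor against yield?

beryllium

Per material, after unit conversion:
  elm: E = 11.78, α = 5.94, σ_y = 54.70 → σ = 14.1 MPa, n = 3.87
  titanium alloy: E = 106.7, α = 8.54, σ_y = 1034 → σ = 184 MPa, n = 5.62
  aluminum alloy: E = 68.05, α = 22.7, σ_y = 261.3 → σ = 312 MPa, n = 0.837
  beryllium: E = 305.4, α = 11.9, σ_y = 268.9 → σ = 734 MPa, n = 0.366
The minimum is beryllium at n = 0.366.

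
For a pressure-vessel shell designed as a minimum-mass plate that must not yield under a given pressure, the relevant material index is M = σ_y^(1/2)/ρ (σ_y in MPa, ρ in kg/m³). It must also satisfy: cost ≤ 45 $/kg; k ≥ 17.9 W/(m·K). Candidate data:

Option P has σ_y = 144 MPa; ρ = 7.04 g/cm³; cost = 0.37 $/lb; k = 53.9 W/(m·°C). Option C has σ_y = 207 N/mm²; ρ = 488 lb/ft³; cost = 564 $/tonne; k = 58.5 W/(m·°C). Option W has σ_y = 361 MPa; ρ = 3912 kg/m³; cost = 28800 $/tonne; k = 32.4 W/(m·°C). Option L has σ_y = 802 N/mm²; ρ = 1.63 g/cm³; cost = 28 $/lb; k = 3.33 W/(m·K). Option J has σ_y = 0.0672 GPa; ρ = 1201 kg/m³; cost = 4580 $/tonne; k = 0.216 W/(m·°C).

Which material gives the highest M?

option W

Screen on constraints: cost ≤ 45 $/kg; k ≥ 17.9 W/(m·K). Survivors: option P, option C, option W.
Convert each candidate to consistent units, then evaluate M:
  option P: σ_y = 144.0 MPa, ρ = 7040 kg/m³
  option C: σ_y = 207.0 MPa, ρ = 7817 kg/m³
  option W: σ_y = 361.0 MPa, ρ = 3912 kg/m³
  option W: M = 4.86×10⁻³
  option C: M = 1.84×10⁻³
  option P: M = 1.70×10⁻³
Option W ranks first.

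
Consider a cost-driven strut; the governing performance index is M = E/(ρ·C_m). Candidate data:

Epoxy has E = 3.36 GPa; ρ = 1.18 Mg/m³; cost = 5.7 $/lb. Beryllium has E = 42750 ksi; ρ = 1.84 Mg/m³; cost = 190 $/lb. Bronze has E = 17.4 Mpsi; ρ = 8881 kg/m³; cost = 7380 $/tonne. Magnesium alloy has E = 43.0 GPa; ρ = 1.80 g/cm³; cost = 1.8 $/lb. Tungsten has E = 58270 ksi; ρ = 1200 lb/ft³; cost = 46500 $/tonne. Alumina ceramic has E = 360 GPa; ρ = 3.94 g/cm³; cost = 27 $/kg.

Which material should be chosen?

Normalizing units and computing the index:
  epoxy: E = 3.360 GPa, ρ = 1180 kg/m³, cost = 12.57 $/kg
  beryllium: E = 294.8 GPa, ρ = 1840 kg/m³, cost = 418.9 $/kg
  bronze: E = 120.0 GPa, ρ = 8881 kg/m³, cost = 7.380 $/kg
  magnesium alloy: E = 43.00 GPa, ρ = 1800 kg/m³, cost = 3.968 $/kg
  tungsten: E = 401.8 GPa, ρ = 19220 kg/m³, cost = 46.50 $/kg
  alumina ceramic: E = 360.0 GPa, ρ = 3940 kg/m³, cost = 27.00 $/kg
  magnesium alloy: M = 6.02 MN·m per $
  alumina ceramic: M = 3.38 MN·m per $
  bronze: M = 1.83 MN·m per $
  tungsten: M = 0.449 MN·m per $
  beryllium: M = 0.382 MN·m per $
  epoxy: M = 0.227 MN·m per $
Magnesium alloy ranks first.

magnesium alloy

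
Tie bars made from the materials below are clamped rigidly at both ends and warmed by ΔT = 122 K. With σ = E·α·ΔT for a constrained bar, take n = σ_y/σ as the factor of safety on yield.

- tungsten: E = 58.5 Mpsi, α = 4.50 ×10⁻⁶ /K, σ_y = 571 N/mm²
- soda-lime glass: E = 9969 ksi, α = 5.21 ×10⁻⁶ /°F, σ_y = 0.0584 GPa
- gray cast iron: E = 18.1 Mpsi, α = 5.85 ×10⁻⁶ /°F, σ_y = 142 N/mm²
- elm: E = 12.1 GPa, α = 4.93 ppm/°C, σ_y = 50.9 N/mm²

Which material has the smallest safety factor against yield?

soda-lime glass

Per material, after unit conversion:
  tungsten: E = 403.3, α = 4.50, σ_y = 571.0 → σ = 221 MPa, n = 2.58
  soda-lime glass: E = 68.73, α = 9.38, σ_y = 58.40 → σ = 78.6 MPa, n = 0.743
  gray cast iron: E = 124.8, α = 10.5, σ_y = 142.0 → σ = 160 MPa, n = 0.886
  elm: E = 12.10, α = 4.93, σ_y = 50.90 → σ = 7.28 MPa, n = 6.99
The minimum is soda-lime glass at n = 0.743.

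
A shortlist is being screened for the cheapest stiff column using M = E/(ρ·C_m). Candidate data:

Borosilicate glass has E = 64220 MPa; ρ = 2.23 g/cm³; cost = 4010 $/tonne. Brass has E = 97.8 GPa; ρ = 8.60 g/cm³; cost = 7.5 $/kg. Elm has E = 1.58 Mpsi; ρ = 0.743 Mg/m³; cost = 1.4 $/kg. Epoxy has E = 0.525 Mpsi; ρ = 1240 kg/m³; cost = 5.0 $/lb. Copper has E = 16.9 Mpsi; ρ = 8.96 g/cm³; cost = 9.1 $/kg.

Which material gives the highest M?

elm

Normalizing units and computing the index:
  borosilicate glass: E = 64.22 GPa, ρ = 2230 kg/m³, cost = 4.010 $/kg
  brass: E = 97.80 GPa, ρ = 8600 kg/m³, cost = 7.500 $/kg
  elm: E = 10.89 GPa, ρ = 743.0 kg/m³, cost = 1.400 $/kg
  epoxy: E = 3.620 GPa, ρ = 1240 kg/m³, cost = 11.02 $/kg
  copper: E = 116.5 GPa, ρ = 8960 kg/m³, cost = 9.100 $/kg
  elm: M = 10.5 MN·m per $
  borosilicate glass: M = 7.18 MN·m per $
  brass: M = 1.52 MN·m per $
  copper: M = 1.43 MN·m per $
  epoxy: M = 0.265 MN·m per $
Highest index: elm.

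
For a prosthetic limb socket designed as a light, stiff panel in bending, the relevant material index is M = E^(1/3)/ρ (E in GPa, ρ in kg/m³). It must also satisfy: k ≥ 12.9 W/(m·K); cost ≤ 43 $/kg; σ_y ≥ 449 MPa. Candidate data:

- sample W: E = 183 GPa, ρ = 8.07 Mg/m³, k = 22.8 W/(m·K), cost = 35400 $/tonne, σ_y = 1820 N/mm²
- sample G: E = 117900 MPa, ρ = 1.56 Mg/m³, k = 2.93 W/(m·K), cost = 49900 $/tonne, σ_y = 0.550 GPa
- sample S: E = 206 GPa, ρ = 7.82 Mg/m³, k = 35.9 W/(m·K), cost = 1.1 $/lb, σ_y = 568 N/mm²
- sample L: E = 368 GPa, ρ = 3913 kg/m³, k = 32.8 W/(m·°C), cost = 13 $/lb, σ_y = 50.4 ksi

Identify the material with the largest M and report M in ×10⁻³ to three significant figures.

Screen on constraints: k ≥ 12.9 W/(m·K); cost ≤ 43 $/kg; σ_y ≥ 449 MPa. Survivors: sample W, sample S.
After converting to SI:
  sample W: E = 183.0 GPa, ρ = 8070 kg/m³
  sample S: E = 206.0 GPa, ρ = 7820 kg/m³
  sample S: M = 0.755×10⁻³
  sample W: M = 0.704×10⁻³
The maximum is for sample S.

sample S, M = 0.755×10⁻³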